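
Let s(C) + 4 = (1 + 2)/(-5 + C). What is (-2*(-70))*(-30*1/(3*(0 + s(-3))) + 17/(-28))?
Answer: 235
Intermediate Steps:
s(C) = -4 + 3/(-5 + C) (s(C) = -4 + (1 + 2)/(-5 + C) = -4 + 3/(-5 + C))
(-2*(-70))*(-30*1/(3*(0 + s(-3))) + 17/(-28)) = (-2*(-70))*(-30*1/(3*(0 + (23 - 4*(-3))/(-5 - 3))) + 17/(-28)) = 140*(-30*1/(3*(0 + (23 + 12)/(-8))) + 17*(-1/28)) = 140*(-30*1/(3*(0 - 1/8*35)) - 17/28) = 140*(-30*1/(3*(0 - 35/8)) - 17/28) = 140*(-30/(3*(-35/8)) - 17/28) = 140*(-30/(-105/8) - 17/28) = 140*(-30*(-8/105) - 17/28) = 140*(16/7 - 17/28) = 140*(47/28) = 235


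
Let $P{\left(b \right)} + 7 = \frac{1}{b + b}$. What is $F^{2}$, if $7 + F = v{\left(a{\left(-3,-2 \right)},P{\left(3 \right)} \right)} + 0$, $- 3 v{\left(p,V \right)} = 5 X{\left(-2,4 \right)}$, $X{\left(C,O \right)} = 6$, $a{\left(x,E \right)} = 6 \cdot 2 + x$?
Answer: $289$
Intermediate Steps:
$a{\left(x,E \right)} = 12 + x$
$P{\left(b \right)} = -7 + \frac{1}{2 b}$ ($P{\left(b \right)} = -7 + \frac{1}{b + b} = -7 + \frac{1}{2 b}$)
$v{\left(p,V \right)} = -10$ ($v{\left(p,V \right)} = - \frac{5 \cdot 6}{3} = \left(- \frac{1}{3}\right) 30 = -10$)
$F = -17$ ($F = -7 + \left(-10 + 0\right) = -7 - 10 = -17$)
$F^{2} = \left(-17\right)^{2} = 289$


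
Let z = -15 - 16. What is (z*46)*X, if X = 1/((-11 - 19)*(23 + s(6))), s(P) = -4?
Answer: 713/285 ≈ 2.5018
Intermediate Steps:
X = -1/570 (X = 1/((-11 - 19)*(23 - 4)) = 1/(-30*19) = 1/(-570) = -1/570 ≈ -0.0017544)
z = -31
(z*46)*X = -31*46*(-1/570) = -1426*(-1/570) = 713/285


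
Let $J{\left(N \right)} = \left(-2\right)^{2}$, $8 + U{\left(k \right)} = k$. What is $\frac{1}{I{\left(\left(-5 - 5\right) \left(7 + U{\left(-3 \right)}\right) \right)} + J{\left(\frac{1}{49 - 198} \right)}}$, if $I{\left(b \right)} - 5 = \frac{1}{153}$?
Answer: $\frac{153}{1378} \approx 0.11103$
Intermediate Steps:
$U{\left(k \right)} = -8 + k$
$J{\left(N \right)} = 4$
$I{\left(b \right)} = \frac{766}{153}$ ($I{\left(b \right)} = 5 + \frac{1}{153} = \frac{766}{153}$)
$\frac{1}{I{\left(\left(-5 - 5\right) \left(7 + U{\left(-3 \right)}\right) \right)} + J{\left(\frac{1}{49 - 198} \right)}} = \frac{1}{\frac{766}{153} + 4} = \frac{1}{\frac{1378}{153}} = \frac{153}{1378}$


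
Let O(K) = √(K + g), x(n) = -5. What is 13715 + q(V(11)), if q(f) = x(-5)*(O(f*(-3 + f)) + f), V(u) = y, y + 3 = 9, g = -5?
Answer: 13685 - 5*√13 ≈ 13667.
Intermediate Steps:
y = 6 (y = -3 + 9 = 6)
V(u) = 6
O(K) = √(-5 + K) (O(K) = √(K - 5) = √(-5 + K))
q(f) = -5*f - 5*√(-5 + f*(-3 + f)) (q(f) = -5*(√(-5 + f*(-3 + f)) + f) = -5*(f + √(-5 + f*(-3 + f))) = -5*f - 5*√(-5 + f*(-3 + f)))
13715 + q(V(11)) = 13715 + (-5*6 - 5*√(-5 + 6*(-3 + 6))) = 13715 + (-30 - 5*√(-5 + 6*3)) = 13715 + (-30 - 5*√(-5 + 18)) = 13715 + (-30 - 5*√13) = 13685 - 5*√13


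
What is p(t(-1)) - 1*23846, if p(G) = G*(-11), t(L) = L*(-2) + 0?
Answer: -23868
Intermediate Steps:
t(L) = -2*L (t(L) = -2*L + 0 = -2*L)
p(G) = -11*G
p(t(-1)) - 1*23846 = -(-22)*(-1) - 1*23846 = -11*2 - 23846 = -22 - 23846 = -23868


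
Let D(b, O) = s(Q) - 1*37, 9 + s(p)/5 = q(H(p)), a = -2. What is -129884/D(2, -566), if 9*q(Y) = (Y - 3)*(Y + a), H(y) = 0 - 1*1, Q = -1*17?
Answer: 194826/113 ≈ 1724.1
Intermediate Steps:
Q = -17
H(y) = -1 (H(y) = 0 - 1 = -1)
q(Y) = (-3 + Y)*(-2 + Y)/9 (q(Y) = ((Y - 3)*(Y - 2))/9 = ((-3 + Y)*(-2 + Y))/9 = (-3 + Y)*(-2 + Y)/9)
s(p) = -115/3 (s(p) = -45 + 5*(⅔ - 5/9*(-1) + (⅑)*(-1)²) = -45 + 5*(⅔ + 5/9 + (⅑)*1) = -45 + 5*(⅔ + 5/9 + ⅑) = -45 + 5*(4/3) = -45 + 20/3 = -115/3)
D(b, O) = -226/3 (D(b, O) = -115/3 - 1*37 = -115/3 - 37 = -226/3)
-129884/D(2, -566) = -129884/(-226/3) = -129884*(-3/226) = 194826/113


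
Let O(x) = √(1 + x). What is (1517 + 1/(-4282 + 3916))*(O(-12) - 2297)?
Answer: -1275342637/366 + 555221*I*√11/366 ≈ -3.4845e+6 + 5031.3*I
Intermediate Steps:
(1517 + 1/(-4282 + 3916))*(O(-12) - 2297) = (1517 + 1/(-4282 + 3916))*(√(1 - 12) - 2297) = (1517 + 1/(-366))*(√(-11) - 2297) = (1517 - 1/366)*(I*√11 - 2297) = 555221*(-2297 + I*√11)/366 = -1275342637/366 + 555221*I*√11/366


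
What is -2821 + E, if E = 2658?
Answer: -163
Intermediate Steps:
-2821 + E = -2821 + 2658 = -163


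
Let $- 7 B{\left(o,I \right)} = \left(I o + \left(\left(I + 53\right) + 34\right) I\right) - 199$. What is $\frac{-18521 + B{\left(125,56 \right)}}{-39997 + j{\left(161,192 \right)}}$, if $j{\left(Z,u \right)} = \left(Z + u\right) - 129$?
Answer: $\frac{144456}{278411} \approx 0.51886$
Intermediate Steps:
$j{\left(Z,u \right)} = -129 + Z + u$
$B{\left(o,I \right)} = \frac{199}{7} - \frac{I o}{7} - \frac{I \left(87 + I\right)}{7}$ ($B{\left(o,I \right)} = - \frac{\left(I o + \left(\left(I + 53\right) + 34\right) I\right) - 199}{7} = - \frac{\left(I o + \left(\left(53 + I\right) + 34\right) I\right) - 199}{7} = - \frac{\left(I o + \left(87 + I\right) I\right) - 199}{7} = - \frac{\left(I o + I \left(87 + I\right)\right) - 199}{7} = - \frac{-199 + I o + I \left(87 + I\right)}{7} = \frac{199}{7} - \frac{I o}{7} - \frac{I \left(87 + I\right)}{7}$)
$\frac{-18521 + B{\left(125,56 \right)}}{-39997 + j{\left(161,192 \right)}} = \frac{-18521 - \left(\frac{4673}{7} + 448 + 1000\right)}{-39997 + \left(-129 + 161 + 192\right)} = \frac{-18521 - \frac{14809}{7}}{-39997 + 224} = \frac{-18521 - \frac{14809}{7}}{-39773} = \left(-18521 - \frac{14809}{7}\right) \left(- \frac{1}{39773}\right) = \left(- \frac{144456}{7}\right) \left(- \frac{1}{39773}\right) = \frac{144456}{278411}$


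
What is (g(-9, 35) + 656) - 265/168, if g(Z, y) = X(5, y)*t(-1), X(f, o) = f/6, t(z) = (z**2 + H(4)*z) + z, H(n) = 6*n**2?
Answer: 96503/168 ≈ 574.42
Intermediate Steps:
t(z) = z**2 + 97*z (t(z) = (z**2 + (6*4**2)*z) + z = (z**2 + (6*16)*z) + z = (z**2 + 96*z) + z = z**2 + 97*z)
X(f, o) = f/6 (X(f, o) = f*(1/6) = f/6)
g(Z, y) = -80 (g(Z, y) = ((1/6)*5)*(-(97 - 1)) = 5*(-1*96)/6 = (5/6)*(-96) = -80)
(g(-9, 35) + 656) - 265/168 = (-80 + 656) - 265/168 = 576 - 265*1/168 = 576 - 265/168 = 96503/168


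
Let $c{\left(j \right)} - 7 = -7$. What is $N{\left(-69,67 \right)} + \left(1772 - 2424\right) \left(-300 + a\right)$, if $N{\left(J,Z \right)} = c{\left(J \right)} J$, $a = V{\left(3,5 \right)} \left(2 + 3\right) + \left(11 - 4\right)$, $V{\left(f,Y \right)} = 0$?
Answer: $191036$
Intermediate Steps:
$c{\left(j \right)} = 0$ ($c{\left(j \right)} = 7 - 7 = 0$)
$a = 7$ ($a = 0 \left(2 + 3\right) + \left(11 - 4\right) = 0 \cdot 5 + \left(11 - 4\right) = 0 + 7 = 7$)
$N{\left(J,Z \right)} = 0$ ($N{\left(J,Z \right)} = 0 J = 0$)
$N{\left(-69,67 \right)} + \left(1772 - 2424\right) \left(-300 + a\right) = 0 + \left(1772 - 2424\right) \left(-300 + 7\right) = 0 - -191036 = 0 + 191036 = 191036$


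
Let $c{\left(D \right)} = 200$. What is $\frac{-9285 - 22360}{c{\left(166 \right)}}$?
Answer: $- \frac{6329}{40} \approx -158.23$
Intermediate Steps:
$\frac{-9285 - 22360}{c{\left(166 \right)}} = \frac{-9285 - 22360}{200} = \left(-31645\right) \frac{1}{200} = - \frac{6329}{40}$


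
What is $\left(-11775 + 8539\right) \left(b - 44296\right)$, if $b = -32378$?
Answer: $248117064$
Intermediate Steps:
$\left(-11775 + 8539\right) \left(b - 44296\right) = \left(-11775 + 8539\right) \left(-32378 - 44296\right) = \left(-3236\right) \left(-76674\right) = 248117064$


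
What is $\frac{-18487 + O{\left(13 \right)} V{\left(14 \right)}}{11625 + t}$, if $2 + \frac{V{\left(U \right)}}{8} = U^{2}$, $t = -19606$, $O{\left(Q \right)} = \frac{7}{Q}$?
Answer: $\frac{229467}{103753} \approx 2.2117$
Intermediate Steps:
$V{\left(U \right)} = -16 + 8 U^{2}$
$\frac{-18487 + O{\left(13 \right)} V{\left(14 \right)}}{11625 + t} = \frac{-18487 + \frac{7}{13} \left(-16 + 8 \cdot 14^{2}\right)}{11625 - 19606} = \frac{-18487 + 7 \cdot \frac{1}{13} \left(-16 + 8 \cdot 196\right)}{-7981} = \left(-18487 + \frac{7 \left(-16 + 1568\right)}{13}\right) \left(- \frac{1}{7981}\right) = \left(-18487 + \frac{7}{13} \cdot 1552\right) \left(- \frac{1}{7981}\right) = \left(-18487 + \frac{10864}{13}\right) \left(- \frac{1}{7981}\right) = \left(- \frac{229467}{13}\right) \left(- \frac{1}{7981}\right) = \frac{229467}{103753}$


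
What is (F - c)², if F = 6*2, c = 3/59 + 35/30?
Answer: 14569489/125316 ≈ 116.26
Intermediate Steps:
c = 431/354 (c = 3*(1/59) + 35*(1/30) = 3/59 + 7/6 = 431/354 ≈ 1.2175)
F = 12
(F - c)² = (12 - 1*431/354)² = (12 - 431/354)² = (3817/354)² = 14569489/125316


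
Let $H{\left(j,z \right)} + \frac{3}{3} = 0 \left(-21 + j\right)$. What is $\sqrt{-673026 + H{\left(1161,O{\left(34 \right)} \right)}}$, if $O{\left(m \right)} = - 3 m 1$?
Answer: $i \sqrt{673027} \approx 820.38 i$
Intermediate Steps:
$O{\left(m \right)} = - 3 m$
$H{\left(j,z \right)} = -1$ ($H{\left(j,z \right)} = -1 + 0 \left(-21 + j\right) = -1 + 0 = -1$)
$\sqrt{-673026 + H{\left(1161,O{\left(34 \right)} \right)}} = \sqrt{-673026 - 1} = \sqrt{-673027} = i \sqrt{673027}$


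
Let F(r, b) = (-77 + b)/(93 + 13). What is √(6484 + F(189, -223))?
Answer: √18205606/53 ≈ 80.506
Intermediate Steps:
F(r, b) = -77/106 + b/106 (F(r, b) = (-77 + b)/106 = (-77 + b)*(1/106) = -77/106 + b/106)
√(6484 + F(189, -223)) = √(6484 + (-77/106 + (1/106)*(-223))) = √(6484 + (-77/106 - 223/106)) = √(6484 - 150/53) = √(343502/53) = √18205606/53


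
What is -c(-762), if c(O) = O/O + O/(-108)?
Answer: -145/18 ≈ -8.0556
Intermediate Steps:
c(O) = 1 - O/108 (c(O) = 1 + O*(-1/108) = 1 - O/108)
-c(-762) = -(1 - 1/108*(-762)) = -(1 + 127/18) = -1*145/18 = -145/18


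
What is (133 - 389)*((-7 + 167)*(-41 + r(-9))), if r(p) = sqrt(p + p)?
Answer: 1679360 - 122880*I*sqrt(2) ≈ 1.6794e+6 - 1.7378e+5*I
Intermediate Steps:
r(p) = sqrt(2)*sqrt(p) (r(p) = sqrt(2*p) = sqrt(2)*sqrt(p))
(133 - 389)*((-7 + 167)*(-41 + r(-9))) = (133 - 389)*((-7 + 167)*(-41 + sqrt(2)*sqrt(-9))) = -40960*(-41 + sqrt(2)*(3*I)) = -40960*(-41 + 3*I*sqrt(2)) = -256*(-6560 + 480*I*sqrt(2)) = 1679360 - 122880*I*sqrt(2)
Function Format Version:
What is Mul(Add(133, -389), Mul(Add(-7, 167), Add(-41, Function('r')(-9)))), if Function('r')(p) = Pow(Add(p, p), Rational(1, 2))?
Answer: Add(1679360, Mul(-122880, I, Pow(2, Rational(1, 2)))) ≈ Add(1.6794e+6, Mul(-1.7378e+5, I))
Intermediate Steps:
Function('r')(p) = Mul(Pow(2, Rational(1, 2)), Pow(p, Rational(1, 2))) (Function('r')(p) = Pow(Mul(2, p), Rational(1, 2)) = Mul(Pow(2, Rational(1, 2)), Pow(p, Rational(1, 2))))
Mul(Add(133, -389), Mul(Add(-7, 167), Add(-41, Function('r')(-9)))) = Mul(Add(133, -389), Mul(Add(-7, 167), Add(-41, Mul(Pow(2, Rational(1, 2)), Pow(-9, Rational(1, 2)))))) = Mul(-256, Mul(160, Add(-41, Mul(Pow(2, Rational(1, 2)), Mul(3, I))))) = Mul(-256, Mul(160, Add(-41, Mul(3, I, Pow(2, Rational(1, 2)))))) = Mul(-256, Add(-6560, Mul(480, I, Pow(2, Rational(1, 2))))) = Add(1679360, Mul(-122880, I, Pow(2, Rational(1, 2))))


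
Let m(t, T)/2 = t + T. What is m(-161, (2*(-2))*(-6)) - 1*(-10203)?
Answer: 9929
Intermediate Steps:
m(t, T) = 2*T + 2*t (m(t, T) = 2*(t + T) = 2*(T + t) = 2*T + 2*t)
m(-161, (2*(-2))*(-6)) - 1*(-10203) = (2*((2*(-2))*(-6)) + 2*(-161)) - 1*(-10203) = (2*(-4*(-6)) - 322) + 10203 = (2*24 - 322) + 10203 = (48 - 322) + 10203 = -274 + 10203 = 9929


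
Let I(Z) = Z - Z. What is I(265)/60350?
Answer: 0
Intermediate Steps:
I(Z) = 0
I(265)/60350 = 0/60350 = 0*(1/60350) = 0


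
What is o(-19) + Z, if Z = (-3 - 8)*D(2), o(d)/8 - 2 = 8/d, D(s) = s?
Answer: -178/19 ≈ -9.3684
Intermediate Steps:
o(d) = 16 + 64/d (o(d) = 16 + 8*(8/d) = 16 + 64/d)
Z = -22 (Z = (-3 - 8)*2 = -11*2 = -22)
o(-19) + Z = (16 + 64/(-19)) - 22 = (16 + 64*(-1/19)) - 22 = (16 - 64/19) - 22 = 240/19 - 22 = -178/19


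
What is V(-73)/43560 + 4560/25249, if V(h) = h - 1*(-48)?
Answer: 39600475/219969288 ≈ 0.18003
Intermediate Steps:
V(h) = 48 + h (V(h) = h + 48 = 48 + h)
V(-73)/43560 + 4560/25249 = (48 - 73)/43560 + 4560/25249 = -25*1/43560 + 4560*(1/25249) = -5/8712 + 4560/25249 = 39600475/219969288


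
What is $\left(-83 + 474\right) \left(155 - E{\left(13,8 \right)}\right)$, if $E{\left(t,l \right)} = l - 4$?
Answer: $59041$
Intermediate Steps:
$E{\left(t,l \right)} = -4 + l$ ($E{\left(t,l \right)} = l - 4 = -4 + l$)
$\left(-83 + 474\right) \left(155 - E{\left(13,8 \right)}\right) = \left(-83 + 474\right) \left(155 - \left(-4 + 8\right)\right) = 391 \left(155 - 4\right) = 391 \cdot 151 = 59041$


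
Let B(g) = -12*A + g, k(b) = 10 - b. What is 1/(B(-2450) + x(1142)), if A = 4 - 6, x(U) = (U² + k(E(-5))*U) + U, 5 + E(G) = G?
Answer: 1/1325720 ≈ 7.5431e-7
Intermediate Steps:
E(G) = -5 + G
x(U) = U² + 21*U (x(U) = (U² + (10 - (-5 - 5))*U) + U = (U² + (10 - 1*(-10))*U) + U = (U² + (10 + 10)*U) + U = (U² + 20*U) + U = U² + 21*U)
A = -2
B(g) = 24 + g (B(g) = -12*(-2) + g = 24 + g)
1/(B(-2450) + x(1142)) = 1/((24 - 2450) + 1142*(21 + 1142)) = 1/(-2426 + 1142*1163) = 1/(-2426 + 1328146) = 1/1325720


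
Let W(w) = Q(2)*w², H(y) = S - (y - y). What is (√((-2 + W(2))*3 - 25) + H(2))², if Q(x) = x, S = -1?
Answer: (1 - I*√7)² ≈ -6.0 - 5.2915*I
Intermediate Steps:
H(y) = -1 (H(y) = -1 - (y - y) = -1 - 1*0 = -1 + 0 = -1)
W(w) = 2*w²
(√((-2 + W(2))*3 - 25) + H(2))² = (√((-2 + 2*2²)*3 - 25) - 1)² = (√((-2 + 2*4)*3 - 25) - 1)² = (√((-2 + 8)*3 - 25) - 1)² = (√(6*3 - 25) - 1)² = (√(18 - 25) - 1)² = (√(-7) - 1)² = (I*√7 - 1)² = (-1 + I*√7)²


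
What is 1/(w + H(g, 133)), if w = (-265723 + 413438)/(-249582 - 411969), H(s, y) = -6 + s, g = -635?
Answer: -661551/424201906 ≈ -0.0015595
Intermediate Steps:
w = -147715/661551 (w = 147715/(-661551) = 147715*(-1/661551) = -147715/661551 ≈ -0.22329)
1/(w + H(g, 133)) = 1/(-147715/661551 + (-6 - 635)) = 1/(-147715/661551 - 641) = 1/(-424201906/661551) = -661551/424201906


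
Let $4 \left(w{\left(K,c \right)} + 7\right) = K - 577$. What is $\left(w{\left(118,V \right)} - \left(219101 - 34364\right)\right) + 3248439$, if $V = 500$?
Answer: $\frac{12254321}{4} \approx 3.0636 \cdot 10^{6}$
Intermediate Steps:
$w{\left(K,c \right)} = - \frac{605}{4} + \frac{K}{4}$ ($w{\left(K,c \right)} = -7 + \frac{K - 577}{4} = -7 + \frac{-577 + K}{4} = -7 + \left(- \frac{577}{4} + \frac{K}{4}\right) = - \frac{605}{4} + \frac{K}{4}$)
$\left(w{\left(118,V \right)} - \left(219101 - 34364\right)\right) + 3248439 = \left(\left(- \frac{605}{4} + \frac{1}{4} \cdot 118\right) - \left(219101 - 34364\right)\right) + 3248439 = \left(\left(- \frac{605}{4} + \frac{59}{2}\right) - 184737\right) + 3248439 = \left(- \frac{487}{4} - 184737\right) + 3248439 = - \frac{739435}{4} + 3248439 = \frac{12254321}{4}$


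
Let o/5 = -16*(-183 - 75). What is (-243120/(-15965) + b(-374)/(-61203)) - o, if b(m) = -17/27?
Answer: -108823964342695/5276371833 ≈ -20625.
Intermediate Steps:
b(m) = -17/27 (b(m) = -17*1/27 = -17/27)
o = 20640 (o = 5*(-16*(-183 - 75)) = 5*(-16*(-258)) = 5*4128 = 20640)
(-243120/(-15965) + b(-374)/(-61203)) - o = (-243120/(-15965) - 17/27/(-61203)) - 1*20640 = (-243120*(-1/15965) - 17/27*(-1/61203)) - 20640 = (48624/3193 + 17/1652481) - 20640 = 80350290425/5276371833 - 20640 = -108823964342695/5276371833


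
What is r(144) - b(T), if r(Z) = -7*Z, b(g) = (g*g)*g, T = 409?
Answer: -68418937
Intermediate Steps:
b(g) = g³ (b(g) = g²*g = g³)
r(144) - b(T) = -7*144 - 1*409³ = -1008 - 1*68417929 = -1008 - 68417929 = -68418937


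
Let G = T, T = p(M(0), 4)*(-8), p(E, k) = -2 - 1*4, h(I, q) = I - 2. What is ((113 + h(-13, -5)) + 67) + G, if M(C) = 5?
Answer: 213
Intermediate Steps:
h(I, q) = -2 + I
p(E, k) = -6 (p(E, k) = -2 - 4 = -6)
T = 48 (T = -6*(-8) = 48)
G = 48
((113 + h(-13, -5)) + 67) + G = ((113 + (-2 - 13)) + 67) + 48 = ((113 - 15) + 67) + 48 = (98 + 67) + 48 = 165 + 48 = 213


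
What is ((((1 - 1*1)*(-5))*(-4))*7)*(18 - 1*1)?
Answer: 0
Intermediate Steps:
((((1 - 1*1)*(-5))*(-4))*7)*(18 - 1*1) = ((((1 - 1)*(-5))*(-4))*7)*(18 - 1) = (((0*(-5))*(-4))*7)*17 = ((0*(-4))*7)*17 = (0*7)*17 = 0*17 = 0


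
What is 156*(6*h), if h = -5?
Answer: -4680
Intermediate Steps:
156*(6*h) = 156*(6*(-5)) = 156*(-30) = -4680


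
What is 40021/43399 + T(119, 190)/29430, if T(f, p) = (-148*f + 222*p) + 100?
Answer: 1124192281/638616285 ≈ 1.7604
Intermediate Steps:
T(f, p) = 100 - 148*f + 222*p
40021/43399 + T(119, 190)/29430 = 40021/43399 + (100 - 148*119 + 222*190)/29430 = 40021*(1/43399) + (100 - 17612 + 42180)*(1/29430) = 40021/43399 + 24668*(1/29430) = 40021/43399 + 12334/14715 = 1124192281/638616285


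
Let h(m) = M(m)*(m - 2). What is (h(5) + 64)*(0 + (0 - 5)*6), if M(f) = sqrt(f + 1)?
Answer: -1920 - 90*sqrt(6) ≈ -2140.5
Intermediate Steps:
M(f) = sqrt(1 + f)
h(m) = sqrt(1 + m)*(-2 + m) (h(m) = sqrt(1 + m)*(m - 2) = sqrt(1 + m)*(-2 + m))
(h(5) + 64)*(0 + (0 - 5)*6) = (sqrt(1 + 5)*(-2 + 5) + 64)*(0 + (0 - 5)*6) = (sqrt(6)*3 + 64)*(0 - 5*6) = (3*sqrt(6) + 64)*(0 - 30) = (64 + 3*sqrt(6))*(-30) = -1920 - 90*sqrt(6)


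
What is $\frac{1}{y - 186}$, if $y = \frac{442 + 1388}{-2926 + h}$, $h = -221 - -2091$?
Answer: $- \frac{176}{33041} \approx -0.0053267$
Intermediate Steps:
$h = 1870$ ($h = -221 + 2091 = 1870$)
$y = - \frac{305}{176}$ ($y = \frac{442 + 1388}{-2926 + 1870} = \frac{1830}{-1056} = 1830 \left(- \frac{1}{1056}\right) = - \frac{305}{176} \approx -1.733$)
$\frac{1}{y - 186} = \frac{1}{- \frac{305}{176} - 186} = \frac{1}{- \frac{33041}{176}} = - \frac{176}{33041}$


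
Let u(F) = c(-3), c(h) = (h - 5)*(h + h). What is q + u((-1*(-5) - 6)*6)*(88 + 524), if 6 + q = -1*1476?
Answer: 27894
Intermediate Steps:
c(h) = 2*h*(-5 + h) (c(h) = (-5 + h)*(2*h) = 2*h*(-5 + h))
q = -1482 (q = -6 - 1*1476 = -6 - 1476 = -1482)
u(F) = 48 (u(F) = 2*(-3)*(-5 - 3) = 2*(-3)*(-8) = 48)
q + u((-1*(-5) - 6)*6)*(88 + 524) = -1482 + 48*(88 + 524) = -1482 + 48*612 = -1482 + 29376 = 27894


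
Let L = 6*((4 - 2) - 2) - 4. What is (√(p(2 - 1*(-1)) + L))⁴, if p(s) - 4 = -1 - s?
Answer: 16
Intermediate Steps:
p(s) = 3 - s (p(s) = 4 + (-1 - s) = 3 - s)
L = -4 (L = 6*(2 - 2) - 4 = 6*0 - 4 = 0 - 4 = -4)
(√(p(2 - 1*(-1)) + L))⁴ = (√((3 - (2 - 1*(-1))) - 4))⁴ = (√((3 - (2 + 1)) - 4))⁴ = (√((3 - 1*3) - 4))⁴ = (√((3 - 3) - 4))⁴ = (√(0 - 4))⁴ = (√(-4))⁴ = (2*I)⁴ = 16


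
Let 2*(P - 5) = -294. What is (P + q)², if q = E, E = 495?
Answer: 124609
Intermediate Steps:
P = -142 (P = 5 + (½)*(-294) = 5 - 147 = -142)
q = 495
(P + q)² = (-142 + 495)² = 353² = 124609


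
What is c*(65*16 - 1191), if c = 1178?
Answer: -177878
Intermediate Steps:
c*(65*16 - 1191) = 1178*(65*16 - 1191) = 1178*(1040 - 1191) = 1178*(-151) = -177878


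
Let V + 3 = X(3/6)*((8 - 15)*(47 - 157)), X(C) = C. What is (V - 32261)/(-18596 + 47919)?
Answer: -449/413 ≈ -1.0872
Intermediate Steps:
V = 382 (V = -3 + (3/6)*((8 - 15)*(47 - 157)) = -3 + (3*(1/6))*(-7*(-110)) = -3 + (1/2)*770 = -3 + 385 = 382)
(V - 32261)/(-18596 + 47919) = (382 - 32261)/(-18596 + 47919) = -31879/29323 = -31879*1/29323 = -449/413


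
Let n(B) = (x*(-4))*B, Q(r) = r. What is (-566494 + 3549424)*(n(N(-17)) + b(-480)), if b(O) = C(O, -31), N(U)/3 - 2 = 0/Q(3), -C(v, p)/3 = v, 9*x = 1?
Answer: 4287464720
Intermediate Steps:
x = ⅑ (x = (⅑)*1 = ⅑ ≈ 0.11111)
C(v, p) = -3*v
N(U) = 6 (N(U) = 6 + 3*(0/3) = 6 + 3*(0*(⅓)) = 6 + 3*0 = 6 + 0 = 6)
b(O) = -3*O
n(B) = -4*B/9 (n(B) = ((⅑)*(-4))*B = -4*B/9)
(-566494 + 3549424)*(n(N(-17)) + b(-480)) = (-566494 + 3549424)*(-4/9*6 - 3*(-480)) = 2982930*(-8/3 + 1440) = 2982930*(4312/3) = 4287464720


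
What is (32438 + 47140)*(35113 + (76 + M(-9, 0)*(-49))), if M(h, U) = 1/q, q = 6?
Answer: 2799620355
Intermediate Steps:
M(h, U) = ⅙ (M(h, U) = 1/6 = ⅙)
(32438 + 47140)*(35113 + (76 + M(-9, 0)*(-49))) = (32438 + 47140)*(35113 + (76 + (⅙)*(-49))) = 79578*(35113 + (76 - 49/6)) = 79578*(35113 + 407/6) = 79578*(211085/6) = 2799620355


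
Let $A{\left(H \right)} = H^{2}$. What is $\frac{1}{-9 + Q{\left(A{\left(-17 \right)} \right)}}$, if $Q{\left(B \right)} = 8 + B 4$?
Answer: $\frac{1}{1155} \approx 0.0008658$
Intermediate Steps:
$Q{\left(B \right)} = 8 + 4 B$
$\frac{1}{-9 + Q{\left(A{\left(-17 \right)} \right)}} = \frac{1}{-9 + \left(8 + 4 \left(-17\right)^{2}\right)} = \frac{1}{-9 + \left(8 + 4 \cdot 289\right)} = \frac{1}{-9 + \left(8 + 1156\right)} = \frac{1}{-9 + 1164} = \frac{1}{1155}$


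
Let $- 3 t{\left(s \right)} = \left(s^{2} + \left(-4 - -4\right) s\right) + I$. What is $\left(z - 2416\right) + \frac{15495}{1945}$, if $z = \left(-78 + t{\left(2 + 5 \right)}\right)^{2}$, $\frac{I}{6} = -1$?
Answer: $\frac{21417056}{3501} \approx 6117.4$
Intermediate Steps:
$I = -6$ ($I = 6 \left(-1\right) = -6$)
$t{\left(s \right)} = 2 - \frac{s^{2}}{3}$ ($t{\left(s \right)} = - \frac{\left(s^{2} + \left(-4 - -4\right) s\right) - 6}{3} = - \frac{\left(s^{2} + \left(-4 + 4\right) s\right) - 6}{3} = - \frac{\left(s^{2} + 0 s\right) - 6}{3} = - \frac{\left(s^{2} + 0\right) - 6}{3} = - \frac{s^{2} - 6}{3} = - \frac{-6 + s^{2}}{3} = 2 - \frac{s^{2}}{3}$)
$z = \frac{76729}{9}$ ($z = \left(-78 + \left(2 - \frac{\left(2 + 5\right)^{2}}{3}\right)\right)^{2} = \left(-78 + \left(2 - \frac{7^{2}}{3}\right)\right)^{2} = \left(-78 + \left(2 - \frac{49}{3}\right)\right)^{2} = \left(-78 - \frac{43}{3}\right)^{2} = \left(- \frac{277}{3}\right)^{2} = \frac{76729}{9} \approx 8525.4$)
$\left(z - 2416\right) + \frac{15495}{1945} = \left(\frac{76729}{9} - 2416\right) + \frac{15495}{1945} = \frac{54985}{9} + 15495 \cdot \frac{1}{1945} = \frac{54985}{9} + \frac{3099}{389} = \frac{21417056}{3501}$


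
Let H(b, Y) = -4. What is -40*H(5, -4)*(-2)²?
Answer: 640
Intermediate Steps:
-40*H(5, -4)*(-2)² = -40*(-4)*(-2)² = 160*4 = 640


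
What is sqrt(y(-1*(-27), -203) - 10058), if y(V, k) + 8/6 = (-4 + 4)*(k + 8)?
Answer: I*sqrt(90534)/3 ≈ 100.3*I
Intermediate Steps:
y(V, k) = -4/3 (y(V, k) = -4/3 + (-4 + 4)*(k + 8) = -4/3 + 0*(8 + k) = -4/3 + 0 = -4/3)
sqrt(y(-1*(-27), -203) - 10058) = sqrt(-4/3 - 10058) = sqrt(-30178/3) = I*sqrt(90534)/3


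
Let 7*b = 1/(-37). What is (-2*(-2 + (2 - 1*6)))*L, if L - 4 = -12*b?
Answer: 12576/259 ≈ 48.556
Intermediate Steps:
b = -1/259 (b = (⅐)/(-37) = (⅐)*(-1/37) = -1/259 ≈ -0.0038610)
L = 1048/259 (L = 4 - 12*(-1/259) = 4 + 12/259 = 1048/259 ≈ 4.0463)
(-2*(-2 + (2 - 1*6)))*L = -2*(-2 + (2 - 1*6))*(1048/259) = -2*(-2 + (2 - 6))*(1048/259) = -2*(-2 - 4)*(1048/259) = -2*(-6)*(1048/259) = 12*(1048/259) = 12576/259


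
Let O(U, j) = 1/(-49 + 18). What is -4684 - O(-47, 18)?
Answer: -145203/31 ≈ -4684.0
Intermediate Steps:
O(U, j) = -1/31 (O(U, j) = 1/(-31) = -1/31)
-4684 - O(-47, 18) = -4684 - 1*(-1/31) = -4684 + 1/31 = -145203/31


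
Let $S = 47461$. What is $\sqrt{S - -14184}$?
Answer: $\sqrt{61645} \approx 248.28$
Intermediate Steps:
$\sqrt{S - -14184} = \sqrt{47461 - -14184} = \sqrt{47461 + 14184} = \sqrt{61645}$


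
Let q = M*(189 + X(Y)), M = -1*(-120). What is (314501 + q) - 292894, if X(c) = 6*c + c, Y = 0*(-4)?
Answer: 44287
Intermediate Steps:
Y = 0
X(c) = 7*c
M = 120
q = 22680 (q = 120*(189 + 7*0) = 120*(189 + 0) = 120*189 = 22680)
(314501 + q) - 292894 = (314501 + 22680) - 292894 = 337181 - 292894 = 44287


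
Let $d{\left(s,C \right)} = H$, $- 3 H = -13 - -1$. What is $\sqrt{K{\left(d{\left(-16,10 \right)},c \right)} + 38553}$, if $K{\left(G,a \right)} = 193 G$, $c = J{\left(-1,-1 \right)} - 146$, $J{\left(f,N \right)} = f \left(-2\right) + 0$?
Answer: $55 \sqrt{13} \approx 198.31$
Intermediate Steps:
$H = 4$ ($H = - \frac{-13 - -1}{3} = - \frac{-13 + 1}{3} = \left(- \frac{1}{3}\right) \left(-12\right) = 4$)
$J{\left(f,N \right)} = - 2 f$ ($J{\left(f,N \right)} = - 2 f + 0 = - 2 f$)
$d{\left(s,C \right)} = 4$
$c = -144$ ($c = \left(-2\right) \left(-1\right) - 146 = 2 - 146 = -144$)
$\sqrt{K{\left(d{\left(-16,10 \right)},c \right)} + 38553} = \sqrt{193 \cdot 4 + 38553} = \sqrt{772 + 38553} = \sqrt{39325} = 55 \sqrt{13}$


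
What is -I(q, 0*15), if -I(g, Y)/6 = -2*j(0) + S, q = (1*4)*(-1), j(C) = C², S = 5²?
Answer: 150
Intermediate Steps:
S = 25
q = -4 (q = 4*(-1) = -4)
I(g, Y) = -150 (I(g, Y) = -6*(-2*0² + 25) = -6*(-2*0 + 25) = -6*(0 + 25) = -6*25 = -150)
-I(q, 0*15) = -1*(-150) = 150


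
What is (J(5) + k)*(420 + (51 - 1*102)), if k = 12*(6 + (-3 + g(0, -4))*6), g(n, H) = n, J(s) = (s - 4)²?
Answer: -52767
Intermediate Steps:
J(s) = (-4 + s)²
k = -144 (k = 12*(6 + (-3 + 0)*6) = 12*(6 - 3*6) = 12*(6 - 18) = 12*(-12) = -144)
(J(5) + k)*(420 + (51 - 1*102)) = ((-4 + 5)² - 144)*(420 + (51 - 1*102)) = (1² - 144)*(420 + (51 - 102)) = (1 - 144)*(420 - 51) = -143*369 = -52767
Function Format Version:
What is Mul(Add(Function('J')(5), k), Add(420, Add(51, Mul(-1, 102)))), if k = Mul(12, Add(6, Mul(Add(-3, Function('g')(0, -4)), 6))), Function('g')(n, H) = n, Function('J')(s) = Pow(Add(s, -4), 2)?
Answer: -52767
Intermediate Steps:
Function('J')(s) = Pow(Add(-4, s), 2)
k = -144 (k = Mul(12, Add(6, Mul(Add(-3, 0), 6))) = Mul(12, Add(6, Mul(-3, 6))) = Mul(12, Add(6, -18)) = Mul(12, -12) = -144)
Mul(Add(Function('J')(5), k), Add(420, Add(51, Mul(-1, 102)))) = Mul(Add(Pow(Add(-4, 5), 2), -144), Add(420, Add(51, Mul(-1, 102)))) = Mul(Add(Pow(1, 2), -144), Add(420, Add(51, -102))) = Mul(Add(1, -144), Add(420, -51)) = Mul(-143, 369) = -52767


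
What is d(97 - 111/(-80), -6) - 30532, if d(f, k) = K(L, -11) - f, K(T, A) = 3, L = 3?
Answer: -2450191/80 ≈ -30627.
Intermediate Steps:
d(f, k) = 3 - f
d(97 - 111/(-80), -6) - 30532 = (3 - (97 - 111/(-80))) - 30532 = (3 - (97 - 111*(-1/80))) - 30532 = (3 - (97 + 111/80)) - 30532 = (3 - 1*7871/80) - 30532 = (3 - 7871/80) - 30532 = -7631/80 - 30532 = -2450191/80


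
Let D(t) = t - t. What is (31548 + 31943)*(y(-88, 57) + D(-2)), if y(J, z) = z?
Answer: 3618987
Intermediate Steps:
D(t) = 0
(31548 + 31943)*(y(-88, 57) + D(-2)) = (31548 + 31943)*(57 + 0) = 63491*57 = 3618987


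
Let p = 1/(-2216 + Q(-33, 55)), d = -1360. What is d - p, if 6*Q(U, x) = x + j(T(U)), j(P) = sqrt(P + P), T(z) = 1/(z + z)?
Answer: -3934271067461/2892847337 + 3*I*sqrt(33)/2892847337 ≈ -1360.0 + 5.9573e-9*I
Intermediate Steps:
T(z) = 1/(2*z)
j(P) = sqrt(2)*sqrt(P) (j(P) = sqrt(2*P) = sqrt(2)*sqrt(P))
Q(U, x) = x/6 + sqrt(1/U)/6 (Q(U, x) = (x + sqrt(2)*sqrt(1/(2*U)))/6 = (x + sqrt(2)*(sqrt(2)*sqrt(1/U)/2))/6 = (x + sqrt(1/U))/6 = x/6 + sqrt(1/U)/6)
p = 1/(-13241/6 + I*sqrt(33)/198) (p = 1/(-2216 + ((1/6)*55 + sqrt(1/(-33))/6)) = 1/(-2216 + (55/6 + sqrt(-1/33)/6)) = 1/(-2216 + (55/6 + (I*sqrt(33)/33)/6)) = 1/(-2216 + (55/6 + I*sqrt(33)/198)) = 1/(-13241/6 + I*sqrt(33)/198) ≈ -0.00045314 - 6.0e-9*I)
d - p = -1360 - (-1310859/2892847337 - 3*I*sqrt(33)/2892847337) = -1360 + (1310859/2892847337 + 3*I*sqrt(33)/2892847337) = -3934271067461/2892847337 + 3*I*sqrt(33)/2892847337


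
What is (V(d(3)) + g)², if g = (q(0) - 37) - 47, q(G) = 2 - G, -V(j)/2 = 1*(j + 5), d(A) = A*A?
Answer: 12100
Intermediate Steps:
d(A) = A²
V(j) = -10 - 2*j (V(j) = -2*(j + 5) = -2*(5 + j) = -10 - 2*j)
g = -82 (g = ((2 - 1*0) - 37) - 47 = ((2 + 0) - 37) - 47 = (2 - 37) - 47 = -35 - 47 = -82)
(V(d(3)) + g)² = ((-10 - 2*3²) - 82)² = ((-10 - 2*9) - 82)² = ((-10 - 18) - 82)² = (-28 - 82)² = (-110)² = 12100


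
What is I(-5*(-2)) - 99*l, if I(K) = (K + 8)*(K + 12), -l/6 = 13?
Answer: 8118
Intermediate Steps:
l = -78 (l = -6*13 = -78)
I(K) = (8 + K)*(12 + K)
I(-5*(-2)) - 99*l = (96 + (-5*(-2))**2 + 20*(-5*(-2))) - 99*(-78) = (96 + 10**2 + 20*10) + 7722 = (96 + 100 + 200) + 7722 = 396 + 7722 = 8118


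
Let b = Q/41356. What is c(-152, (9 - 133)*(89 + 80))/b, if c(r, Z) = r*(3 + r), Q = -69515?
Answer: -936630688/69515 ≈ -13474.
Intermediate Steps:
b = -69515/41356 ≈ -1.6809
c(-152, (9 - 133)*(89 + 80))/b = (-152*(3 - 152))/(-69515/41356) = -152*(-149)*(-41356/69515) = 22648*(-41356/69515) = -936630688/69515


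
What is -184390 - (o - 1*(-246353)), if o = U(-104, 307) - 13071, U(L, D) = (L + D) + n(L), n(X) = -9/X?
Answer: -43459009/104 ≈ -4.1788e+5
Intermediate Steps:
U(L, D) = D + L - 9/L (U(L, D) = (L + D) - 9/L = (D + L) - 9/L = D + L - 9/L)
o = -1338263/104 (o = (307 - 104 - 9/(-104)) - 13071 = (307 - 104 - 9*(-1/104)) - 13071 = (307 - 104 + 9/104) - 13071 = 21121/104 - 13071 = -1338263/104 ≈ -12868.)
-184390 - (o - 1*(-246353)) = -184390 - (-1338263/104 - 1*(-246353)) = -184390 - (-1338263/104 + 246353) = -184390 - 1*24282449/104 = -184390 - 24282449/104 = -43459009/104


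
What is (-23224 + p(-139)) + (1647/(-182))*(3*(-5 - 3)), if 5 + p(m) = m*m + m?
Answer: -348513/91 ≈ -3829.8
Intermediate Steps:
p(m) = -5 + m + m² (p(m) = -5 + (m*m + m) = -5 + (m² + m) = -5 + (m + m²) = -5 + m + m²)
(-23224 + p(-139)) + (1647/(-182))*(3*(-5 - 3)) = (-23224 + (-5 - 139 + (-139)²)) + (1647/(-182))*(3*(-5 - 3)) = (-23224 + (-5 - 139 + 19321)) + (1647*(-1/182))*(3*(-8)) = (-23224 + 19177) - 1647/182*(-24) = -4047 + 19764/91 = -348513/91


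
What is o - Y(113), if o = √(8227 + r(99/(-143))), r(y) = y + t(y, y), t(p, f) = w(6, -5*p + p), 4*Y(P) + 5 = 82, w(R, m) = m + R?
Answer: -77/4 + 4*√86983/13 ≈ 71.497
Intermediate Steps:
w(R, m) = R + m
Y(P) = 77/4 (Y(P) = -5/4 + (¼)*82 = -5/4 + 41/2 = 77/4)
t(p, f) = 6 - 4*p (t(p, f) = 6 + (-5*p + p) = 6 - 4*p)
r(y) = 6 - 3*y (r(y) = y + (6 - 4*y) = 6 - 3*y)
o = 4*√86983/13 (o = √(8227 + (6 - 297/(-143))) = √(8227 + (6 - 297*(-1)/143)) = √(8227 + (6 - 3*(-9/13))) = √(8227 + (6 + 27/13)) = √(8227 + 105/13) = √(107056/13) = 4*√86983/13 ≈ 90.747)
o - Y(113) = 4*√86983/13 - 1*77/4 = 4*√86983/13 - 77/4 = -77/4 + 4*√86983/13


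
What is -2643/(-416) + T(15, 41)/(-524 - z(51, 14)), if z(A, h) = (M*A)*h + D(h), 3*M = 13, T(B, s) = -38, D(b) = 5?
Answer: 9591397/1507168 ≈ 6.3639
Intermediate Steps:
M = 13/3 (M = (⅓)*13 = 13/3 ≈ 4.3333)
z(A, h) = 5 + 13*A*h/3 (z(A, h) = (13*A/3)*h + 5 = 13*A*h/3 + 5 = 5 + 13*A*h/3)
-2643/(-416) + T(15, 41)/(-524 - z(51, 14)) = -2643/(-416) - 38/(-524 - (5 + (13/3)*51*14)) = -2643*(-1/416) - 38/(-524 - (5 + 3094)) = 2643/416 - 38/(-524 - 1*3099) = 2643/416 - 38/(-524 - 3099) = 2643/416 - 38/(-3623) = 2643/416 - 38*(-1/3623) = 2643/416 + 38/3623 = 9591397/1507168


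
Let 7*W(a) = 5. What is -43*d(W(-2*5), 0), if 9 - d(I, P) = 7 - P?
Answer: -86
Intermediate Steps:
W(a) = 5/7 (W(a) = (⅐)*5 = 5/7)
d(I, P) = 2 + P (d(I, P) = 9 - (7 - P) = 9 + (-7 + P) = 2 + P)
-43*d(W(-2*5), 0) = -43*(2 + 0) = -43*2 = -86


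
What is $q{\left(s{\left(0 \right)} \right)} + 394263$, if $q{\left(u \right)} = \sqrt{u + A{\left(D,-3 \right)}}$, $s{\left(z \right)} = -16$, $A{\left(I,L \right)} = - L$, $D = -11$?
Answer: $394263 + i \sqrt{13} \approx 3.9426 \cdot 10^{5} + 3.6056 i$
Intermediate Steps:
$q{\left(u \right)} = \sqrt{3 + u}$ ($q{\left(u \right)} = \sqrt{u - -3} = \sqrt{u + 3} = \sqrt{3 + u}$)
$q{\left(s{\left(0 \right)} \right)} + 394263 = \sqrt{3 - 16} + 394263 = \sqrt{-13} + 394263 = i \sqrt{13} + 394263 = 394263 + i \sqrt{13}$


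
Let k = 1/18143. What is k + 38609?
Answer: 700483088/18143 ≈ 38609.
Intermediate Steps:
k = 1/18143 ≈ 5.5118e-5
k + 38609 = 1/18143 + 38609 = 700483088/18143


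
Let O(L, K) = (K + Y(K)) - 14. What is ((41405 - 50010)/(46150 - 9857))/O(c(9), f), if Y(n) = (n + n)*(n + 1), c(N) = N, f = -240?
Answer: -8605/4154314538 ≈ -2.0713e-6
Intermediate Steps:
Y(n) = 2*n*(1 + n) (Y(n) = (2*n)*(1 + n) = 2*n*(1 + n))
O(L, K) = -14 + K + 2*K*(1 + K) (O(L, K) = (K + 2*K*(1 + K)) - 14 = -14 + K + 2*K*(1 + K))
((41405 - 50010)/(46150 - 9857))/O(c(9), f) = ((41405 - 50010)/(46150 - 9857))/(-14 - 240 + 2*(-240)*(1 - 240)) = (-8605/36293)/(-14 - 240 + 2*(-240)*(-239)) = (-8605*1/36293)/(-14 - 240 + 114720) = -8605/36293/114466 = -8605/36293*1/114466 = -8605/4154314538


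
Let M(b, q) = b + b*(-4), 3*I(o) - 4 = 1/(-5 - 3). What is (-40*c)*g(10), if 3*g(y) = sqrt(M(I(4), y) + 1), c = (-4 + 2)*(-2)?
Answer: -40*I*sqrt(46)/3 ≈ -90.431*I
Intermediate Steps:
I(o) = 31/24 (I(o) = 4/3 + 1/(3*(-5 - 3)) = 4/3 + (1/3)/(-8) = 4/3 + (1/3)*(-1/8) = 4/3 - 1/24 = 31/24)
M(b, q) = -3*b (M(b, q) = b - 4*b = -3*b)
c = 4 (c = -2*(-2) = 4)
g(y) = I*sqrt(46)/12 (g(y) = sqrt(-3*31/24 + 1)/3 = sqrt(-31/8 + 1)/3 = sqrt(-23/8)/3 = (I*sqrt(46)/4)/3 = I*sqrt(46)/12)
(-40*c)*g(10) = (-40*4)*(I*sqrt(46)/12) = -40*I*sqrt(46)/3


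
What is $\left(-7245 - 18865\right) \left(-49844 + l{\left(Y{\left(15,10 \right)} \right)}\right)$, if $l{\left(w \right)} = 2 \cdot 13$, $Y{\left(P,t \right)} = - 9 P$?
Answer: $1300747980$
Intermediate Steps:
$l{\left(w \right)} = 26$
$\left(-7245 - 18865\right) \left(-49844 + l{\left(Y{\left(15,10 \right)} \right)}\right) = \left(-7245 - 18865\right) \left(-49844 + 26\right) = \left(-26110\right) \left(-49818\right) = 1300747980$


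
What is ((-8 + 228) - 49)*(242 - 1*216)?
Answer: 4446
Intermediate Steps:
((-8 + 228) - 49)*(242 - 1*216) = (220 - 49)*(242 - 216) = 171*26 = 4446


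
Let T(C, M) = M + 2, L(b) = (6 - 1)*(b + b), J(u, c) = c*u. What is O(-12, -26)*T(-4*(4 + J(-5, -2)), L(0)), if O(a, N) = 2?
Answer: 4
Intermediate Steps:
L(b) = 10*b (L(b) = 5*(2*b) = 10*b)
T(C, M) = 2 + M
O(-12, -26)*T(-4*(4 + J(-5, -2)), L(0)) = 2*(2 + 10*0) = 2*(2 + 0) = 2*2 = 4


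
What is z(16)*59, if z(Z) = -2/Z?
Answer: -59/8 ≈ -7.3750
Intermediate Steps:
z(16)*59 = -2/16*59 = -2*1/16*59 = -⅛*59 = -59/8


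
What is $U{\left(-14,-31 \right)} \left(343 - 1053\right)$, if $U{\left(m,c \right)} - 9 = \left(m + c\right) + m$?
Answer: $35500$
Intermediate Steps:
$U{\left(m,c \right)} = 9 + c + 2 m$ ($U{\left(m,c \right)} = 9 + \left(\left(m + c\right) + m\right) = 9 + \left(\left(c + m\right) + m\right) = 9 + \left(c + 2 m\right) = 9 + c + 2 m$)
$U{\left(-14,-31 \right)} \left(343 - 1053\right) = \left(9 - 31 + 2 \left(-14\right)\right) \left(343 - 1053\right) = \left(9 - 31 - 28\right) \left(-710\right) = \left(-50\right) \left(-710\right) = 35500$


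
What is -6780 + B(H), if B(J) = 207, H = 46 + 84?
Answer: -6573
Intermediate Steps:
H = 130
-6780 + B(H) = -6780 + 207 = -6573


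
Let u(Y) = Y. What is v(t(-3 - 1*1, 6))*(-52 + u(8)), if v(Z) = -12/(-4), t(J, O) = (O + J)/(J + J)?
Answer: -132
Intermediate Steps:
t(J, O) = (J + O)/(2*J) (t(J, O) = (J + O)/((2*J)) = (J + O)*(1/(2*J)) = (J + O)/(2*J))
v(Z) = 3 (v(Z) = -12*(-¼) = 3)
v(t(-3 - 1*1, 6))*(-52 + u(8)) = 3*(-52 + 8) = 3*(-44) = -132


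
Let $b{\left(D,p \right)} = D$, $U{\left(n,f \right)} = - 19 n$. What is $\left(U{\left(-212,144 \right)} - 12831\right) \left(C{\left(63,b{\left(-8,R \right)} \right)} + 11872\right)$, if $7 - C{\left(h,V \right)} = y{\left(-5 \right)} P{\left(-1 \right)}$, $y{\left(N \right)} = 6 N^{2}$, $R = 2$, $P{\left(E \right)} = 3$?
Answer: $-100609487$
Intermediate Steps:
$C{\left(h,V \right)} = -443$ ($C{\left(h,V \right)} = 7 - 6 \left(-5\right)^{2} \cdot 3 = 7 - 6 \cdot 25 \cdot 3 = 7 - 150 \cdot 3 = 7 - 450 = -443$)
$\left(U{\left(-212,144 \right)} - 12831\right) \left(C{\left(63,b{\left(-8,R \right)} \right)} + 11872\right) = \left(\left(-19\right) \left(-212\right) - 12831\right) \left(-443 + 11872\right) = \left(4028 - 12831\right) 11429 = \left(-8803\right) 11429 = -100609487$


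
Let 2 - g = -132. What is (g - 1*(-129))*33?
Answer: 8679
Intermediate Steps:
g = 134 (g = 2 - 1*(-132) = 2 + 132 = 134)
(g - 1*(-129))*33 = (134 - 1*(-129))*33 = (134 + 129)*33 = 263*33 = 8679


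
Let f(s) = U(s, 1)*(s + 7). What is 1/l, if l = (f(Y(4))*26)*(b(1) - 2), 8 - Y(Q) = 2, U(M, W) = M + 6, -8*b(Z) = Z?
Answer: -1/8619 ≈ -0.00011602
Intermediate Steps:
b(Z) = -Z/8
U(M, W) = 6 + M
Y(Q) = 6 (Y(Q) = 8 - 1*2 = 8 - 2 = 6)
f(s) = (6 + s)*(7 + s) (f(s) = (6 + s)*(s + 7) = (6 + s)*(7 + s))
l = -8619 (l = (((6 + 6)*(7 + 6))*26)*(-⅛*1 - 2) = ((12*13)*26)*(-⅛ - 2) = (156*26)*(-17/8) = 4056*(-17/8) = -8619)
1/l = 1/(-8619) = -1/8619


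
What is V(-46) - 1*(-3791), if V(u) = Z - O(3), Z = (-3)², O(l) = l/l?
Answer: 3799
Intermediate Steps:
O(l) = 1
Z = 9
V(u) = 8 (V(u) = 9 - 1*1 = 9 - 1 = 8)
V(-46) - 1*(-3791) = 8 - 1*(-3791) = 8 + 3791 = 3799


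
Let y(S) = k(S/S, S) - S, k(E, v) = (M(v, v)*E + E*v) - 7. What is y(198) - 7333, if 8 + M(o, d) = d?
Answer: -7150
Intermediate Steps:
M(o, d) = -8 + d
k(E, v) = -7 + E*v + E*(-8 + v) (k(E, v) = ((-8 + v)*E + E*v) - 7 = (E*(-8 + v) + E*v) - 7 = (E*v + E*(-8 + v)) - 7 = -7 + E*v + E*(-8 + v))
y(S) = -15 + S (y(S) = (-7 + (S/S)*S + (S/S)*(-8 + S)) - S = (-7 + 1*S + 1*(-8 + S)) - S = (-7 + S + (-8 + S)) - S = (-15 + 2*S) - S = -15 + S)
y(198) - 7333 = (-15 + 198) - 7333 = 183 - 7333 = -7150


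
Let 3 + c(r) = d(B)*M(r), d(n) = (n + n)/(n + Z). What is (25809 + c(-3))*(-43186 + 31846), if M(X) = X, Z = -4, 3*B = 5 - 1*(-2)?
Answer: -292735296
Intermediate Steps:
B = 7/3 (B = (5 - 1*(-2))/3 = (5 + 2)/3 = (⅓)*7 = 7/3 ≈ 2.3333)
d(n) = 2*n/(-4 + n) (d(n) = (n + n)/(n - 4) = (2*n)/(-4 + n) = 2*n/(-4 + n))
c(r) = -3 - 14*r/5 (c(r) = -3 + (2*(7/3)/(-4 + 7/3))*r = -3 + (2*(7/3)/(-5/3))*r = -3 + (2*(7/3)*(-⅗))*r = -3 - 14*r/5)
(25809 + c(-3))*(-43186 + 31846) = (25809 + (-3 - 14/5*(-3)))*(-43186 + 31846) = (25809 + (-3 + 42/5))*(-11340) = (25809 + 27/5)*(-11340) = (129072/5)*(-11340) = -292735296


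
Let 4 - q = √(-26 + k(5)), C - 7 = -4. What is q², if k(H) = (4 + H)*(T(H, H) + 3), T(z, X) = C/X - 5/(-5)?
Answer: (20 - √385)²/25 ≈ 0.0057330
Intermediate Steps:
C = 3 (C = 7 - 4 = 3)
T(z, X) = 1 + 3/X (T(z, X) = 3/X - 5/(-5) = 3/X - 5*(-⅕) = 3/X + 1 = 1 + 3/X)
k(H) = (3 + (3 + H)/H)*(4 + H) (k(H) = (4 + H)*((3 + H)/H + 3) = (4 + H)*(3 + (3 + H)/H) = (3 + (3 + H)/H)*(4 + H))
q = 4 - √385/5 (q = 4 - √(-26 + (19 + 4*5 + 12/5)) = 4 - √(-26 + (19 + 20 + 12*(⅕))) = 4 - √(-26 + (19 + 20 + 12/5)) = 4 - √(-26 + 207/5) = 4 - √(77/5) = 4 - √385/5 ≈ 0.075717)
q² = (4 - √385/5)²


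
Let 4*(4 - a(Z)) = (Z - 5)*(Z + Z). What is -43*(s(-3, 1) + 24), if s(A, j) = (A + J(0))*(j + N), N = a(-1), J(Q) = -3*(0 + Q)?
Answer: -774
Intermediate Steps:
J(Q) = -3*Q
a(Z) = 4 - Z*(-5 + Z)/2 (a(Z) = 4 - (Z - 5)*(Z + Z)/4 = 4 - (-5 + Z)*2*Z/4 = 4 - Z*(-5 + Z)/2)
N = 1 (N = 4 - ½*(-1)² + (5/2)*(-1) = 4 - ½*1 - 5/2 = 4 - ½ - 5/2 = 1)
s(A, j) = A*(1 + j) (s(A, j) = (A - 3*0)*(j + 1) = (A + 0)*(1 + j) = A*(1 + j))
-43*(s(-3, 1) + 24) = -43*(-3*(1 + 1) + 24) = -43*(-3*2 + 24) = -43*(-6 + 24) = -43*18 = -774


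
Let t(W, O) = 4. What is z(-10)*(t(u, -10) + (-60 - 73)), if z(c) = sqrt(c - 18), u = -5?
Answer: -258*I*sqrt(7) ≈ -682.6*I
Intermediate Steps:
z(c) = sqrt(-18 + c)
z(-10)*(t(u, -10) + (-60 - 73)) = sqrt(-18 - 10)*(4 + (-60 - 73)) = sqrt(-28)*(4 - 133) = (2*I*sqrt(7))*(-129) = -258*I*sqrt(7)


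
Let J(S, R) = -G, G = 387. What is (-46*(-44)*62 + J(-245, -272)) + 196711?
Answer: 321812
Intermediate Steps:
J(S, R) = -387 (J(S, R) = -1*387 = -387)
(-46*(-44)*62 + J(-245, -272)) + 196711 = (-46*(-44)*62 - 387) + 196711 = (2024*62 - 387) + 196711 = (125488 - 387) + 196711 = 125101 + 196711 = 321812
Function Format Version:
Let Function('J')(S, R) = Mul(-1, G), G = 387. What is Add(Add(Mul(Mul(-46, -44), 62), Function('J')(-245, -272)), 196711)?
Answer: 321812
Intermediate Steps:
Function('J')(S, R) = -387 (Function('J')(S, R) = Mul(-1, 387) = -387)
Add(Add(Mul(Mul(-46, -44), 62), Function('J')(-245, -272)), 196711) = Add(Add(Mul(Mul(-46, -44), 62), -387), 196711) = Add(Add(Mul(2024, 62), -387), 196711) = Add(Add(125488, -387), 196711) = Add(125101, 196711) = 321812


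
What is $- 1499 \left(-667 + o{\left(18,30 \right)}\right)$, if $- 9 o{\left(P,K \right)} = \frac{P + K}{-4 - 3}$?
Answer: $\frac{20972509}{21} \approx 9.9869 \cdot 10^{5}$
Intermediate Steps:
$o{\left(P,K \right)} = \frac{K}{63} + \frac{P}{63}$ ($o{\left(P,K \right)} = - \frac{\left(P + K\right) \frac{1}{-4 - 3}}{9} = - \frac{\left(K + P\right) \frac{1}{-7}}{9} = - \frac{\left(K + P\right) \left(- \frac{1}{7}\right)}{9} = - \frac{- \frac{K}{7} - \frac{P}{7}}{9} = \frac{K}{63} + \frac{P}{63}$)
$- 1499 \left(-667 + o{\left(18,30 \right)}\right) = - 1499 \left(-667 + \left(\frac{1}{63} \cdot 30 + \frac{1}{63} \cdot 18\right)\right) = - 1499 \left(-667 + \left(\frac{10}{21} + \frac{2}{7}\right)\right) = - 1499 \left(-667 + \frac{16}{21}\right) = \left(-1499\right) \left(- \frac{13991}{21}\right) = \frac{20972509}{21}$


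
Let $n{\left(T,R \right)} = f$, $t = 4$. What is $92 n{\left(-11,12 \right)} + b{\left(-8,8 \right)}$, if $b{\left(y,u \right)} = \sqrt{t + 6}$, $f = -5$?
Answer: $-460 + \sqrt{10} \approx -456.84$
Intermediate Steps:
$n{\left(T,R \right)} = -5$
$b{\left(y,u \right)} = \sqrt{10}$ ($b{\left(y,u \right)} = \sqrt{4 + 6} = \sqrt{10}$)
$92 n{\left(-11,12 \right)} + b{\left(-8,8 \right)} = 92 \left(-5\right) + \sqrt{10} = -460 + \sqrt{10}$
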